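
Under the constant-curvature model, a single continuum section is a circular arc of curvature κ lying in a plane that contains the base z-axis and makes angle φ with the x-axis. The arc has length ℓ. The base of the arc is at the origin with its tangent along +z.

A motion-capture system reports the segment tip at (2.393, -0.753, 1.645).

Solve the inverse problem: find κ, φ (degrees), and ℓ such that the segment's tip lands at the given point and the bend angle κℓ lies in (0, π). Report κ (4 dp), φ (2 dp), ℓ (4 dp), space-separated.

ρ = √(x²+y²) = √(2.393² + -0.753²) = 2.50868
φ = atan2(y, x) mod 360° = atan2(-0.753, 2.393) = 342.5329°
|p|² = ρ² + z² = 2.50868² + 1.645² = 8.99948
κ = 2ρ / |p|² = 2×2.50868 / 8.99948 = 0.55752
θ = 2·atan2(ρ, z) = 2·atan2(2.50868, 1.645) = 1.98082 rad
ℓ = θ/κ = 1.98082/0.55752 = 3.55293

0.5575 342.53 3.5529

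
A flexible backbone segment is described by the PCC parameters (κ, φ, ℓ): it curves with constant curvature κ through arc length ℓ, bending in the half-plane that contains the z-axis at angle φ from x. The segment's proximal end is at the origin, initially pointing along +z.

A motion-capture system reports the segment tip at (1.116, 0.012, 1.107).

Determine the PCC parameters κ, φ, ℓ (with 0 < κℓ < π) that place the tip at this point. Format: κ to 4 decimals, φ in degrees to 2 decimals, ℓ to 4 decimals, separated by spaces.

ρ = √(x²+y²) = √(1.116² + 0.012²) = 1.11606
φ = atan2(y, x) mod 360° = atan2(0.012, 1.116) = 0.6161°
|p|² = ρ² + z² = 1.11606² + 1.107² = 2.47105
κ = 2ρ / |p|² = 2×1.11606 / 2.47105 = 0.90331
θ = 2·atan2(ρ, z) = 2·atan2(1.11606, 1.107) = 1.57895 rad
ℓ = θ/κ = 1.57895/0.90331 = 1.74796

0.9033 0.62 1.7480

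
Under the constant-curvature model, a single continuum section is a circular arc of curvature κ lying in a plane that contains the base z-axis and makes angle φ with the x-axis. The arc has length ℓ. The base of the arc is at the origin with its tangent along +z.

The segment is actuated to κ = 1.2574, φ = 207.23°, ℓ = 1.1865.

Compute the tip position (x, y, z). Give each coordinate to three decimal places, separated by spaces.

θ = κ·ℓ = 1.2574 × 1.1865 = 1.49191 rad
ρ = (1 − cos θ)/κ = (1 − 0.07881)/1.2574 = 0.73262
z = sin θ / κ = 0.99689/1.2574 = 0.79282
x = ρ cos φ = 0.73262 × cos(207.23°) = -0.65142
y = ρ sin φ = 0.73262 × sin(207.23°) = -0.33522

-0.651 -0.335 0.793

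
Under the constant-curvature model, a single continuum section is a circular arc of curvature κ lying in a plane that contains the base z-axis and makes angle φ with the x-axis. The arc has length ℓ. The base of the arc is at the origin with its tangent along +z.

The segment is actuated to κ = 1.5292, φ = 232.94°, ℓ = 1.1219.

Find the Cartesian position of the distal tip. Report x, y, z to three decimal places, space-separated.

θ = κ·ℓ = 1.5292 × 1.1219 = 1.71561 rad
ρ = (1 − cos θ)/κ = (1 − -0.14431)/1.5292 = 0.74830
z = sin θ / κ = 0.98953/1.5292 = 0.64709
x = ρ cos φ = 0.74830 × cos(232.94°) = -0.45097
y = ρ sin φ = 0.74830 × sin(232.94°) = -0.59715

-0.451 -0.597 0.647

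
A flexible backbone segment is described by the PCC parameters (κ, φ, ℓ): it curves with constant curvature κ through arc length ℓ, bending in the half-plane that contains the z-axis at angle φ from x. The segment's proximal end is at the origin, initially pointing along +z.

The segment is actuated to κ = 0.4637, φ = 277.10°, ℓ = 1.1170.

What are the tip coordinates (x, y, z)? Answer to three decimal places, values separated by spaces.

0.035 -0.281 1.068

θ = κ·ℓ = 0.4637 × 1.1170 = 0.51795 rad
ρ = (1 − cos θ)/κ = (1 − 0.86883)/0.4637 = 0.28287
z = sin θ / κ = 0.49510/0.4637 = 1.06772
x = ρ cos φ = 0.28287 × cos(277.10°) = 0.03496
y = ρ sin φ = 0.28287 × sin(277.10°) = -0.28070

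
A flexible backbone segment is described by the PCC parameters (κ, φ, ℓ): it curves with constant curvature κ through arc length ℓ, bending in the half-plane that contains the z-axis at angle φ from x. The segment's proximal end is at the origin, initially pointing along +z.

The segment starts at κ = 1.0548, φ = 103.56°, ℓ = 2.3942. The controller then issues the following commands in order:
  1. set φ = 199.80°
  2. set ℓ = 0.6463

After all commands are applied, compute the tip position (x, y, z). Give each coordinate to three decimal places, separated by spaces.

-0.199 -0.072 0.597

initial: κ=1.0548, φ=103.56°, ℓ=2.3942
cmd 1: set φ=199.80° → (κ,φ,ℓ)=(1.0548,199.80°,2.3942) → tip=(-1.6199,-0.5832,0.5479)
cmd 2: set ℓ=0.6463 → (κ,φ,ℓ)=(1.0548,199.80°,0.6463) → tip=(-0.1994,-0.0718,0.5974)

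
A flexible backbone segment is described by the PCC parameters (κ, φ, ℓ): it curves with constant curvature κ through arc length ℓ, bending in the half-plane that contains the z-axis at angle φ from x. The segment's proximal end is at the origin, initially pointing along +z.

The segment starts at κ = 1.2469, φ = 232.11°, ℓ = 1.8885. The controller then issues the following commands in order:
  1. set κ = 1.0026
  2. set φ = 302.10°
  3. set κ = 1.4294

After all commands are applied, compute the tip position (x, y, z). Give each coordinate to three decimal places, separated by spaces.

initial: κ=1.2469, φ=232.11°, ℓ=1.8885
cmd 1: set κ=1.0026 → (κ,φ,ℓ)=(1.0026,232.11°,1.8885) → tip=(-0.8068,-1.0367,0.9460)
cmd 2: set φ=302.10° → (κ,φ,ℓ)=(1.0026,302.10°,1.8885) → tip=(0.6981,-1.1128,0.9460)
cmd 3: set κ=1.4294 → (κ,φ,ℓ)=(1.4294,302.10°,1.8885) → tip=(0.7078,-1.1283,0.2994)

0.708 -1.128 0.299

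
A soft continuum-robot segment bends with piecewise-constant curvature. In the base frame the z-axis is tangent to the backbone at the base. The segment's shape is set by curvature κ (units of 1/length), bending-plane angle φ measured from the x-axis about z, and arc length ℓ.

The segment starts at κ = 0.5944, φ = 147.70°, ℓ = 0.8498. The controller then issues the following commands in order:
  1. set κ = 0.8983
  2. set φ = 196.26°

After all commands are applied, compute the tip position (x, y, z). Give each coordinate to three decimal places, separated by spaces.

initial: κ=0.5944, φ=147.70°, ℓ=0.8498
cmd 1: set κ=0.8983 → (κ,φ,ℓ)=(0.8983,147.70°,0.8498) → tip=(-0.2611,0.1651,0.7696)
cmd 2: set φ=196.26° → (κ,φ,ℓ)=(0.8983,196.26°,0.8498) → tip=(-0.2966,-0.0865,0.7696)

-0.297 -0.086 0.770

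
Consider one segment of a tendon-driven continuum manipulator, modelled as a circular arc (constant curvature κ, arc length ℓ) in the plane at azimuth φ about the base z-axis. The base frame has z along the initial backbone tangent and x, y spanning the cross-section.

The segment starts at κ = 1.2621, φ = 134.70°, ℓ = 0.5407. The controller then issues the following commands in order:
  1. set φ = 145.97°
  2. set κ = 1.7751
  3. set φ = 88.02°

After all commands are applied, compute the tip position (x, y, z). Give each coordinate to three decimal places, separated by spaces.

initial: κ=1.2621, φ=134.70°, ℓ=0.5407
cmd 1: set φ=145.97° → (κ,φ,ℓ)=(1.2621,145.97°,0.5407) → tip=(-0.1471,0.0993,0.4997)
cmd 2: set κ=1.7751 → (κ,φ,ℓ)=(1.7751,145.97°,0.5407) → tip=(-0.1990,0.1344,0.4614)
cmd 3: set φ=88.02° → (κ,φ,ℓ)=(1.7751,88.02°,0.5407) → tip=(0.0083,0.2400,0.4614)

0.008 0.240 0.461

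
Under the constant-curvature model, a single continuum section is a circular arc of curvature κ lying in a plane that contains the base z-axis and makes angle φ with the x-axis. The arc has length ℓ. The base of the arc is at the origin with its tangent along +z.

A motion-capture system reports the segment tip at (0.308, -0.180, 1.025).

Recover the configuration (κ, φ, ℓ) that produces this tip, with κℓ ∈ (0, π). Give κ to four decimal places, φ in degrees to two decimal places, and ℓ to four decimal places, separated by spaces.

0.6057 329.70 1.1059

ρ = √(x²+y²) = √(0.308² + -0.180²) = 0.35674
φ = atan2(y, x) mod 360° = atan2(-0.180, 0.308) = 329.6973°
|p|² = ρ² + z² = 0.35674² + 1.025² = 1.17789
κ = 2ρ / |p|² = 2×0.35674 / 1.17789 = 0.60573
θ = 2·atan2(ρ, z) = 2·atan2(0.35674, 1.025) = 0.66985 rad
ℓ = θ/κ = 0.66985/0.60573 = 1.10587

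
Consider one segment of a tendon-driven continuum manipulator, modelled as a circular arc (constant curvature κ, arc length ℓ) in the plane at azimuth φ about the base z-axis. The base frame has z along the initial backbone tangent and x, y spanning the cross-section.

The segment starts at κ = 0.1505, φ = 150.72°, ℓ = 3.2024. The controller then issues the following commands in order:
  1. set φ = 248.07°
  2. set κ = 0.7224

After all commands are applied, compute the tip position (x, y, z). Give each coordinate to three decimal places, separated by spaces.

-0.867 -2.152 1.020

initial: κ=0.1505, φ=150.72°, ℓ=3.2024
cmd 1: set φ=248.07° → (κ,φ,ℓ)=(0.1505,248.07°,3.2024) → tip=(-0.2827,-0.7021,3.0799)
cmd 2: set κ=0.7224 → (κ,φ,ℓ)=(0.7224,248.07°,3.2024) → tip=(-0.8666,-2.1524,1.0198)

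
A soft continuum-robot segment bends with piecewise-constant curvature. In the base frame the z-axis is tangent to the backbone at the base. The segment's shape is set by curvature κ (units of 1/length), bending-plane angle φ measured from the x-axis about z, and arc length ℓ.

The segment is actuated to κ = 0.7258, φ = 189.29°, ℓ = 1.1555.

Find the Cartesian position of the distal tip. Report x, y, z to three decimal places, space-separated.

θ = κ·ℓ = 0.7258 × 1.1555 = 0.83866 rad
ρ = (1 − cos θ)/κ = (1 − 0.66846)/0.7258 = 0.45679
z = sin θ / κ = 0.74375/0.7258 = 1.02473
x = ρ cos φ = 0.45679 × cos(189.29°) = -0.45080
y = ρ sin φ = 0.45679 × sin(189.29°) = -0.07374

-0.451 -0.074 1.025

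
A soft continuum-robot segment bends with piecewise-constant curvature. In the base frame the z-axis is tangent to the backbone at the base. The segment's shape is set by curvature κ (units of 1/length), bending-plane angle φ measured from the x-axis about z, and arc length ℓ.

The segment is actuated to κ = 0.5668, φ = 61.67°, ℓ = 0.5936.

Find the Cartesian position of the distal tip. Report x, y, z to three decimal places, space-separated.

0.047 0.087 0.582

θ = κ·ℓ = 0.5668 × 0.5936 = 0.33645 rad
ρ = (1 − cos θ)/κ = (1 − 0.94393)/0.5668 = 0.09892
z = sin θ / κ = 0.33014/0.5668 = 0.58246
x = ρ cos φ = 0.09892 × cos(61.67°) = 0.04694
y = ρ sin φ = 0.09892 × sin(61.67°) = 0.08707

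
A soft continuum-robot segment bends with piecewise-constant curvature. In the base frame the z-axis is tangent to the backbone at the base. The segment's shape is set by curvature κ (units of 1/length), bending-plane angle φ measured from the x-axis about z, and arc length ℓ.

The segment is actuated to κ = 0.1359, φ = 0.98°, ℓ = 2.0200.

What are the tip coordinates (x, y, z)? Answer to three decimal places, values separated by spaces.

0.275 0.005 1.995

θ = κ·ℓ = 0.1359 × 2.0200 = 0.27452 rad
ρ = (1 − cos θ)/κ = (1 − 0.96256)/0.1359 = 0.27553
z = sin θ / κ = 0.27108/0.1359 = 1.99472
x = ρ cos φ = 0.27553 × cos(0.98°) = 0.27549
y = ρ sin φ = 0.27553 × sin(0.98°) = 0.00471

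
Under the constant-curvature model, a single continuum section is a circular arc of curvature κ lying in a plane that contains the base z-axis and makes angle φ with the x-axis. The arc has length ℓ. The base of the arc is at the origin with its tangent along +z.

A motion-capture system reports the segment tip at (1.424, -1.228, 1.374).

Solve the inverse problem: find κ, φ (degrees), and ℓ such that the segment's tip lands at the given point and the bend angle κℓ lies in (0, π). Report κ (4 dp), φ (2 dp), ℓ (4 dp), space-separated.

ρ = √(x²+y²) = √(1.424² + -1.228²) = 1.88036
φ = atan2(y, x) mod 360° = atan2(-1.228, 1.424) = 319.2268°
|p|² = ρ² + z² = 1.88036² + 1.374² = 5.42364
κ = 2ρ / |p|² = 2×1.88036 / 5.42364 = 0.69340
θ = 2·atan2(ρ, z) = 2·atan2(1.88036, 1.374) = 1.87951 rad
ℓ = θ/κ = 1.87951/0.69340 = 2.71059

0.6934 319.23 2.7106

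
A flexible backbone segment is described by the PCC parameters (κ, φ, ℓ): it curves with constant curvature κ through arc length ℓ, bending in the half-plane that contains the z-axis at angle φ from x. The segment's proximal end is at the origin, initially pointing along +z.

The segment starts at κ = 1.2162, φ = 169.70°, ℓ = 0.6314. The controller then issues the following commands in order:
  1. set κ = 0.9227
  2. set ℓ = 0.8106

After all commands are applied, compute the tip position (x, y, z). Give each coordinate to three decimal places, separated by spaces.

initial: κ=1.2162, φ=169.70°, ℓ=0.6314
cmd 1: set κ=0.9227 → (κ,φ,ℓ)=(0.9227,169.70°,0.6314) → tip=(-0.1759,0.0320,0.5963)
cmd 2: set ℓ=0.8106 → (κ,φ,ℓ)=(0.9227,169.70°,0.8106) → tip=(-0.2846,0.0517,0.7371)

-0.285 0.052 0.737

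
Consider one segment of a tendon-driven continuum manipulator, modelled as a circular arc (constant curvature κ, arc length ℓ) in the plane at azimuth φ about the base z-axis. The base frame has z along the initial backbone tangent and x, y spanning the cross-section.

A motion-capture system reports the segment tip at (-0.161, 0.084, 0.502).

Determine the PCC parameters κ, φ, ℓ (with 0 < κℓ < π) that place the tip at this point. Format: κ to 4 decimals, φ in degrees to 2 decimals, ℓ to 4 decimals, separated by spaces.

1.2744 152.45 0.5447

ρ = √(x²+y²) = √(-0.161² + 0.084²) = 0.18160
φ = atan2(y, x) mod 360° = atan2(0.084, -0.161) = 152.4472°
|p|² = ρ² + z² = 0.18160² + 0.502² = 0.28498
κ = 2ρ / |p|² = 2×0.18160 / 0.28498 = 1.27444
θ = 2·atan2(ρ, z) = 2·atan2(0.18160, 0.502) = 0.69420 rad
ℓ = θ/κ = 0.69420/1.27444 = 0.54471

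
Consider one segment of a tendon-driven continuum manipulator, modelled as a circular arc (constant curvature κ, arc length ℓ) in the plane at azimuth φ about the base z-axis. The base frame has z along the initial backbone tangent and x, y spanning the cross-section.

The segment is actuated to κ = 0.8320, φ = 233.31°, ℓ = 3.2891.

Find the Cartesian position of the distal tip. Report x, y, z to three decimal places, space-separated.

-1.378 -1.850 0.474

θ = κ·ℓ = 0.8320 × 3.2891 = 2.73653 rad
ρ = (1 − cos θ)/κ = (1 − -0.91908)/0.8320 = 2.30658
z = sin θ / κ = 0.39408/0.8320 = 0.47365
x = ρ cos φ = 2.30658 × cos(233.31°) = -1.37815
y = ρ sin φ = 2.30658 × sin(233.31°) = -1.84960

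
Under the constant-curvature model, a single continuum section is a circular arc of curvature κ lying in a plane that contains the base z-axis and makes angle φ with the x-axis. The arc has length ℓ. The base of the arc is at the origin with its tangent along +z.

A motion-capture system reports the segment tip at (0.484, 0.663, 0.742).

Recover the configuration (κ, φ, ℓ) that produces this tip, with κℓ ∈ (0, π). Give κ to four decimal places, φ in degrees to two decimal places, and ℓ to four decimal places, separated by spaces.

ρ = √(x²+y²) = √(0.484² + 0.663²) = 0.82087
φ = atan2(y, x) mod 360° = atan2(0.663, 0.484) = 53.8700°
|p|² = ρ² + z² = 0.82087² + 0.742² = 1.22439
κ = 2ρ / |p|² = 2×0.82087 / 1.22439 = 1.34086
θ = 2·atan2(ρ, z) = 2·atan2(0.82087, 0.742) = 1.67164 rad
ℓ = θ/κ = 1.67164/1.34086 = 1.24669

1.3409 53.87 1.2467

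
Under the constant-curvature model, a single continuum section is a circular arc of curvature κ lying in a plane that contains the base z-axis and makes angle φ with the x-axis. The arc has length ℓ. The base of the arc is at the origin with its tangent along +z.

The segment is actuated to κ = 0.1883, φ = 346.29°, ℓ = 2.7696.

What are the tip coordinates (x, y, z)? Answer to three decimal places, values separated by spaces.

0.686 -0.167 2.646

θ = κ·ℓ = 0.1883 × 2.7696 = 0.52152 rad
ρ = (1 − cos θ)/κ = (1 − 0.86707)/0.1883 = 0.70597
z = sin θ / κ = 0.49819/0.1883 = 2.64575
x = ρ cos φ = 0.70597 × cos(346.29°) = 0.68586
y = ρ sin φ = 0.70597 × sin(346.29°) = -0.16732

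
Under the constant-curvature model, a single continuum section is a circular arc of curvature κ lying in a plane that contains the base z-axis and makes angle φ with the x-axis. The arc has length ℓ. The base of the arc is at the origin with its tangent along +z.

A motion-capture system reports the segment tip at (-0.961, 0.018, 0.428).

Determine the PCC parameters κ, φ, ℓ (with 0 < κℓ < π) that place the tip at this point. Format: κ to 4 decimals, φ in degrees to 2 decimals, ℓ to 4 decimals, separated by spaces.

1.7365 178.93 1.3267

ρ = √(x²+y²) = √(-0.961² + 0.018²) = 0.96117
φ = atan2(y, x) mod 360° = atan2(0.018, -0.961) = 178.9269°
|p|² = ρ² + z² = 0.96117² + 0.428² = 1.10703
κ = 2ρ / |p|² = 2×0.96117 / 1.10703 = 1.73648
θ = 2·atan2(ρ, z) = 2·atan2(0.96117, 0.428) = 2.30373 rad
ℓ = θ/κ = 2.30373/1.73648 = 1.32666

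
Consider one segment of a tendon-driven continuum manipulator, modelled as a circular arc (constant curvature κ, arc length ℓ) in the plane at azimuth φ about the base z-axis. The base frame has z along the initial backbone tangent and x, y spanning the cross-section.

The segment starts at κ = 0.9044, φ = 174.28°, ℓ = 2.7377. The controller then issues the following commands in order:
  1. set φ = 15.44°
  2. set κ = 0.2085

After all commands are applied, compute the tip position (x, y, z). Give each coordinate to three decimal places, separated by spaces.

0.733 0.202 2.591

initial: κ=0.9044, φ=174.28°, ℓ=2.7377
cmd 1: set φ=15.44° → (κ,φ,ℓ)=(0.9044,15.44°,2.7377) → tip=(1.9041,0.5259,0.6828)
cmd 2: set κ=0.2085 → (κ,φ,ℓ)=(0.2085,15.44°,2.7377) → tip=(0.7329,0.2024,2.5914)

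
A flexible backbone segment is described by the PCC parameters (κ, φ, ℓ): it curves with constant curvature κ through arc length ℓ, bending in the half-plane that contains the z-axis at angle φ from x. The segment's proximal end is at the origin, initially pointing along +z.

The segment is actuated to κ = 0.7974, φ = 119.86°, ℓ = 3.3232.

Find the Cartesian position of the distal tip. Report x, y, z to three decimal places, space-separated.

θ = κ·ℓ = 0.7974 × 3.3232 = 2.64992 rad
ρ = (1 − cos θ)/κ = (1 − -0.88154)/0.7974 = 2.35960
z = sin θ / κ = 0.47210/0.7974 = 0.59205
x = ρ cos φ = 2.35960 × cos(119.86°) = -1.17480
y = ρ sin φ = 2.35960 × sin(119.86°) = 2.04635

-1.175 2.046 0.592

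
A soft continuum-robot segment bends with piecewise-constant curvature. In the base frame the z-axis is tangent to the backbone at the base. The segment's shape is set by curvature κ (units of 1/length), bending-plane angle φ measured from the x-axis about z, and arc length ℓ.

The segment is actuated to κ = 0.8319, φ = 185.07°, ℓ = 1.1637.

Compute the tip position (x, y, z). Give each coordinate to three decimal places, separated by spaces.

θ = κ·ℓ = 0.8319 × 1.1637 = 0.96808 rad
ρ = (1 − cos θ)/κ = (1 − 0.56688)/0.8319 = 0.52064
z = sin θ / κ = 0.82380/0.8319 = 0.99026
x = ρ cos φ = 0.52064 × cos(185.07°) = -0.51860
y = ρ sin φ = 0.52064 × sin(185.07°) = -0.04601

-0.519 -0.046 0.990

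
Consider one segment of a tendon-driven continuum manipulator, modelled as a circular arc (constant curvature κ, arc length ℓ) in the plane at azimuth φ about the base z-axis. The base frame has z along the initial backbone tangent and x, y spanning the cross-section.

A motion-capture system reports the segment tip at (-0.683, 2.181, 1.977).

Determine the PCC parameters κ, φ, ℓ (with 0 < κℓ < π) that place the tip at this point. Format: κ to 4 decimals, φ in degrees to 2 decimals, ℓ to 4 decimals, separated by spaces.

0.5005 107.39 3.4268

ρ = √(x²+y²) = √(-0.683² + 2.181²) = 2.28544
φ = atan2(y, x) mod 360° = atan2(2.181, -0.683) = 107.3884°
|p|² = ρ² + z² = 2.28544² + 1.977² = 9.13178
κ = 2ρ / |p|² = 2×2.28544 / 9.13178 = 0.50055
θ = 2·atan2(ρ, z) = 2·atan2(2.28544, 1.977) = 1.71527 rad
ℓ = θ/κ = 1.71527/0.50055 = 3.42679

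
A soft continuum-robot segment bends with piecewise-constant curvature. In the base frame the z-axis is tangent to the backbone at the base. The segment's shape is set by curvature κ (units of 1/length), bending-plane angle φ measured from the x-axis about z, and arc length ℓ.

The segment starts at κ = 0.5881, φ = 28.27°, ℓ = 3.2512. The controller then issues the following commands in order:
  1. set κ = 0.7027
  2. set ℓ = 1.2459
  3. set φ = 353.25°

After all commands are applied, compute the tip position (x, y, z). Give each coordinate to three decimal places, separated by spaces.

initial: κ=0.5881, φ=28.27°, ℓ=3.2512
cmd 1: set κ=0.7027 → (κ,φ,ℓ)=(0.7027,28.27°,3.2512) → tip=(2.0739,1.1153,1.0757)
cmd 2: set ℓ=1.2459 → (κ,φ,ℓ)=(0.7027,28.27°,1.2459) → tip=(0.4504,0.2422,1.0927)
cmd 3: set φ=353.25° → (κ,φ,ℓ)=(0.7027,353.25°,1.2459) → tip=(0.5079,-0.0601,1.0927)

0.508 -0.060 1.093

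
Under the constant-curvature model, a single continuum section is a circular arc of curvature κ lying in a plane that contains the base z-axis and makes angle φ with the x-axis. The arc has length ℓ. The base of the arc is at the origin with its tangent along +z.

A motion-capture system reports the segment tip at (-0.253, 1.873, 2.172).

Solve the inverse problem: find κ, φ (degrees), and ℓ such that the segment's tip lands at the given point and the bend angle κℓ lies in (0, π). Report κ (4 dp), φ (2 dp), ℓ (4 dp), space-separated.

ρ = √(x²+y²) = √(-0.253² + 1.873²) = 1.89001
φ = atan2(y, x) mod 360° = atan2(1.873, -0.253) = 97.6928°
|p|² = ρ² + z² = 1.89001² + 2.172² = 8.28972
κ = 2ρ / |p|² = 2×1.89001 / 8.28972 = 0.45599
θ = 2·atan2(ρ, z) = 2·atan2(1.89001, 2.172) = 1.43218 rad
ℓ = θ/κ = 1.43218/0.45599 = 3.14081

0.4560 97.69 3.1408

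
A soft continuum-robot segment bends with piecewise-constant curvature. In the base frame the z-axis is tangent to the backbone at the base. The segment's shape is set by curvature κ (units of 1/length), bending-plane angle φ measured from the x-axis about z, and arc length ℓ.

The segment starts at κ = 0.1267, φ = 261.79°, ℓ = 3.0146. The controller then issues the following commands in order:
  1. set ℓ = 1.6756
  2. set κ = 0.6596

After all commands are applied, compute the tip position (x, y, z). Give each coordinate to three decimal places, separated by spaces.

-0.119 -0.827 1.355

initial: κ=0.1267, φ=261.79°, ℓ=3.0146
cmd 1: set ℓ=1.6756 → (κ,φ,ℓ)=(0.1267,261.79°,1.6756) → tip=(-0.0253,-0.1754,1.6630)
cmd 2: set κ=0.6596 → (κ,φ,ℓ)=(0.6596,261.79°,1.6756) → tip=(-0.1193,-0.8269,1.3547)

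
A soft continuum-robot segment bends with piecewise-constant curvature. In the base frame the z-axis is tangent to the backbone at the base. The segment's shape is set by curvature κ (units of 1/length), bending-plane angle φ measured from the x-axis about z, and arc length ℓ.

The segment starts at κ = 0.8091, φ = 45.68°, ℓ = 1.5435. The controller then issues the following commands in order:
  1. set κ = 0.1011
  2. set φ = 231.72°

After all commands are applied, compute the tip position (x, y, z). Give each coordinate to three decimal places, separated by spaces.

-0.074 -0.094 1.537

initial: κ=0.8091, φ=45.68°, ℓ=1.5435
cmd 1: set κ=0.1011 → (κ,φ,ℓ)=(0.1011,45.68°,1.5435) → tip=(0.0840,0.0860,1.5372)
cmd 2: set φ=231.72° → (κ,φ,ℓ)=(0.1011,231.72°,1.5435) → tip=(-0.0745,-0.0943,1.5372)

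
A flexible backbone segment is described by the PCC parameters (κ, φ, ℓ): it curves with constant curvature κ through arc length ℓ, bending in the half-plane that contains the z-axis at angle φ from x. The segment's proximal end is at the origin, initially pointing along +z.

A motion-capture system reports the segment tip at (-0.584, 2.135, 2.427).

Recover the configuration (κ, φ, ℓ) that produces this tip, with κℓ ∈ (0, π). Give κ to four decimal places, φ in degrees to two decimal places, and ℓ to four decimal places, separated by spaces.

0.4103 105.30 3.6043

ρ = √(x²+y²) = √(-0.584² + 2.135²) = 2.21343
φ = atan2(y, x) mod 360° = atan2(2.135, -0.584) = 105.2983°
|p|² = ρ² + z² = 2.21343² + 2.427² = 10.78961
κ = 2ρ / |p|² = 2×2.21343 / 10.78961 = 0.41029
θ = 2·atan2(ρ, z) = 2·atan2(2.21343, 2.427) = 1.47881 rad
ℓ = θ/κ = 1.47881/0.41029 = 3.60432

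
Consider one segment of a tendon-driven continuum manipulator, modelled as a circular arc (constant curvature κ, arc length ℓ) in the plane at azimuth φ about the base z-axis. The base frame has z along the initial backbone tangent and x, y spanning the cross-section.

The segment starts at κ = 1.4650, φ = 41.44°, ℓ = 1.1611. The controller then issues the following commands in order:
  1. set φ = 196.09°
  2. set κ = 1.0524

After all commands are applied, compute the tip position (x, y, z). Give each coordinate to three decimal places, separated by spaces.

initial: κ=1.4650, φ=41.44°, ℓ=1.1611
cmd 1: set φ=196.09° → (κ,φ,ℓ)=(1.4650,196.09°,1.1611) → tip=(-0.7410,-0.2137,0.6768)
cmd 2: set κ=1.0524 → (κ,φ,ℓ)=(1.0524,196.09°,1.1611) → tip=(-0.6009,-0.1733,0.8930)

-0.601 -0.173 0.893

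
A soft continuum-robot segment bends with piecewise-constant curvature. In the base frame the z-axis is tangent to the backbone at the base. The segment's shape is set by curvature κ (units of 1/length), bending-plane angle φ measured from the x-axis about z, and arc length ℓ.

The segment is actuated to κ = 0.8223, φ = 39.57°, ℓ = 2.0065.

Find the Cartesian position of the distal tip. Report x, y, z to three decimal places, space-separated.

θ = κ·ℓ = 0.8223 × 2.0065 = 1.64994 rad
ρ = (1 − cos θ)/κ = (1 − -0.07907)/0.8223 = 1.31225
z = sin θ / κ = 0.99687/0.8223 = 1.21229
x = ρ cos φ = 1.31225 × cos(39.57°) = 1.01155
y = ρ sin φ = 1.31225 × sin(39.57°) = 0.83593

1.012 0.836 1.212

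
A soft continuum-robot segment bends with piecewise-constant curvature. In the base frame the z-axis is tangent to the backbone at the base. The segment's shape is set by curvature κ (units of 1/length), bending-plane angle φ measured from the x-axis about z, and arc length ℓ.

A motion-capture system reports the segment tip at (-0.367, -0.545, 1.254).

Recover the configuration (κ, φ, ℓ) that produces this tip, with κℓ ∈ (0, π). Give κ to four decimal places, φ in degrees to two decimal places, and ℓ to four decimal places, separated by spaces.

0.6557 236.04 1.4722

ρ = √(x²+y²) = √(-0.367² + -0.545²) = 0.65705
φ = atan2(y, x) mod 360° = atan2(-0.545, -0.367) = 236.0439°
|p|² = ρ² + z² = 0.65705² + 1.254² = 2.00423
κ = 2ρ / |p|² = 2×0.65705 / 2.00423 = 0.65566
θ = 2·atan2(ρ, z) = 2·atan2(0.65705, 1.254) = 0.96527 rad
ℓ = θ/κ = 0.96527/0.65566 = 1.47220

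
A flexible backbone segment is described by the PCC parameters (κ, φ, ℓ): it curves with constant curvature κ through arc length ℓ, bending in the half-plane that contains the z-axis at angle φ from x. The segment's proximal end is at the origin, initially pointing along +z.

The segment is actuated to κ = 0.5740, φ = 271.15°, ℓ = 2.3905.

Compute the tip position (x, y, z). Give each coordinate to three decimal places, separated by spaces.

0.028 -1.398 1.708

θ = κ·ℓ = 0.5740 × 2.3905 = 1.37215 rad
ρ = (1 − cos θ)/κ = (1 − 0.19735)/0.5740 = 1.39835
z = sin θ / κ = 0.98033/0.5740 = 1.70790
x = ρ cos φ = 1.39835 × cos(271.15°) = 0.02806
y = ρ sin φ = 1.39835 × sin(271.15°) = -1.39807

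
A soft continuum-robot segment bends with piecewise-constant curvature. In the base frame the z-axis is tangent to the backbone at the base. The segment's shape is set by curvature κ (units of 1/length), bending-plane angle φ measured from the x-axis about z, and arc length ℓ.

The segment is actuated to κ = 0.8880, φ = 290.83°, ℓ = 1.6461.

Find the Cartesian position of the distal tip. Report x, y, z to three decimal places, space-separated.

θ = κ·ℓ = 0.8880 × 1.6461 = 1.46174 rad
ρ = (1 − cos θ)/κ = (1 − 0.10884)/0.8880 = 1.00355
z = sin θ / κ = 0.99406/0.8880 = 1.11944
x = ρ cos φ = 1.00355 × cos(290.83°) = 0.35686
y = ρ sin φ = 1.00355 × sin(290.83°) = -0.93796

0.357 -0.938 1.119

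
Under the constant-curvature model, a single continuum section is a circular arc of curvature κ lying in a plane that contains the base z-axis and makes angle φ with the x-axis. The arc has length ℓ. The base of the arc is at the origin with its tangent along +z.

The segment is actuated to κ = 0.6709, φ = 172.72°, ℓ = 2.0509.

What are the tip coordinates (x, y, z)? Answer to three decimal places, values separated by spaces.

θ = κ·ℓ = 0.6709 × 2.0509 = 1.37595 rad
ρ = (1 − cos θ)/κ = (1 − 0.19362)/0.6709 = 1.20194
z = sin θ / κ = 0.98108/0.6709 = 1.46233
x = ρ cos φ = 1.20194 × cos(172.72°) = -1.19225
y = ρ sin φ = 1.20194 × sin(172.72°) = 0.15231

-1.192 0.152 1.462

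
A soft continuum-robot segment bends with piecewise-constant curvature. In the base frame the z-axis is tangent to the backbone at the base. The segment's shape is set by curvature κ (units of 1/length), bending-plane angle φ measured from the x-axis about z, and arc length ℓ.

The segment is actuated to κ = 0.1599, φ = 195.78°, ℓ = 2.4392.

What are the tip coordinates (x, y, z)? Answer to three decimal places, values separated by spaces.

θ = κ·ℓ = 0.1599 × 2.4392 = 0.39003 rad
ρ = (1 − cos θ)/κ = (1 − 0.92490)/0.1599 = 0.46968
z = sin θ / κ = 0.38021/0.1599 = 2.37783
x = ρ cos φ = 0.46968 × cos(195.78°) = -0.45198
y = ρ sin φ = 0.46968 × sin(195.78°) = -0.12773

-0.452 -0.128 2.378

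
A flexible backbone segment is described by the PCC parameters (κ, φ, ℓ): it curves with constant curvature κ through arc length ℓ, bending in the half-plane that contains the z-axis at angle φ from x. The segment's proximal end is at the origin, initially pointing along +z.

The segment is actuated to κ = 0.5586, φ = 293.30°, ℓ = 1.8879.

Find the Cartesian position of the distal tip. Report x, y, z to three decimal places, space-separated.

0.359 -0.833 1.557

θ = κ·ℓ = 0.5586 × 1.8879 = 1.05458 rad
ρ = (1 − cos θ)/κ = (1 − 0.49359)/0.5586 = 0.90657
z = sin θ / κ = 0.86969/0.5586 = 1.55692
x = ρ cos φ = 0.90657 × cos(293.30°) = 0.35859
y = ρ sin φ = 0.90657 × sin(293.30°) = -0.83263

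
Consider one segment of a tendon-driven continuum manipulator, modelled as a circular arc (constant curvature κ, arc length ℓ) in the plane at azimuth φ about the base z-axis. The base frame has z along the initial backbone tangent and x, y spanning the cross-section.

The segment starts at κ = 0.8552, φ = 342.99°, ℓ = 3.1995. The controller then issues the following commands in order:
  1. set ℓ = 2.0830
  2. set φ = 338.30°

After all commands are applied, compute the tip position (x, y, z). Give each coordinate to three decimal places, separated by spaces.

1.314 -0.523 1.143

initial: κ=0.8552, φ=342.99°, ℓ=3.1995
cmd 1: set ℓ=2.0830 → (κ,φ,ℓ)=(0.8552,342.99°,2.0830) → tip=(1.3519,-0.4136,1.1435)
cmd 2: set φ=338.30° → (κ,φ,ℓ)=(0.8552,338.30°,2.0830) → tip=(1.3136,-0.5227,1.1435)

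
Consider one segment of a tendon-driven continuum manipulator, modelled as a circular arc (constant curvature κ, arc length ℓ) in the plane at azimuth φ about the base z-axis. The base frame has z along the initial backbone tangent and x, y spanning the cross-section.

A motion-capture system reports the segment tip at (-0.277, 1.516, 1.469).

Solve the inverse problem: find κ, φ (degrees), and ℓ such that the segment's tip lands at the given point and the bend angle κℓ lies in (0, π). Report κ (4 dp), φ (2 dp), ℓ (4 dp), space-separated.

ρ = √(x²+y²) = √(-0.277² + 1.516²) = 1.54110
φ = atan2(y, x) mod 360° = atan2(1.516, -0.277) = 100.3547°
|p|² = ρ² + z² = 1.54110² + 1.469² = 4.53295
κ = 2ρ / |p|² = 2×1.54110 / 4.53295 = 0.67995
θ = 2·atan2(ρ, z) = 2·atan2(1.54110, 1.469) = 1.61869 rad
ℓ = θ/κ = 1.61869/0.67995 = 2.38059

0.6800 100.35 2.3806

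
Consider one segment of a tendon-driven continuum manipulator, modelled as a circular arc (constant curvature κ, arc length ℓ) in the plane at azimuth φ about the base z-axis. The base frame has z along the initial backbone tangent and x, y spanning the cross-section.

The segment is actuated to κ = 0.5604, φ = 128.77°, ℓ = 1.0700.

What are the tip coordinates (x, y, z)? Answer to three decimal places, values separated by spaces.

θ = κ·ℓ = 0.5604 × 1.0700 = 0.59963 rad
ρ = (1 − cos θ)/κ = (1 − 0.82555)/0.5604 = 0.31130
z = sin θ / κ = 0.56434/0.5604 = 1.00702
x = ρ cos φ = 0.31130 × cos(128.77°) = -0.19494
y = ρ sin φ = 0.31130 × sin(128.77°) = 0.24271

-0.195 0.243 1.007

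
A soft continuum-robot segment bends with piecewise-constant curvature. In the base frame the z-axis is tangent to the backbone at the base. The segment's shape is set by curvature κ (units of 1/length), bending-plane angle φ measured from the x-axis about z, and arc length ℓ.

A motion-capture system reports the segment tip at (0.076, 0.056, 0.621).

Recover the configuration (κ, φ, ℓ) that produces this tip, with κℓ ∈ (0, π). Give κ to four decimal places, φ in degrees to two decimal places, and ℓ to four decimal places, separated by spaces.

ρ = √(x²+y²) = √(0.076² + 0.056²) = 0.09440
φ = atan2(y, x) mod 360° = atan2(0.056, 0.076) = 36.3844°
|p|² = ρ² + z² = 0.09440² + 0.621² = 0.39455
κ = 2ρ / |p|² = 2×0.09440 / 0.39455 = 0.47853
θ = 2·atan2(ρ, z) = 2·atan2(0.09440, 0.621) = 0.30173 rad
ℓ = θ/κ = 0.30173/0.47853 = 0.63052

0.4785 36.38 0.6305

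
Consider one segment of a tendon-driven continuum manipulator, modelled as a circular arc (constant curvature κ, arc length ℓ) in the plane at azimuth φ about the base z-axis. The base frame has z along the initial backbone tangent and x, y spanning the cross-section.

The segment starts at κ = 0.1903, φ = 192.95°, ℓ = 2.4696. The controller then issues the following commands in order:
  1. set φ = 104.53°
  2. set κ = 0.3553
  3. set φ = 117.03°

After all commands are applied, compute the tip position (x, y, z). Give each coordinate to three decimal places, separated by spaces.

initial: κ=0.1903, φ=192.95°, ℓ=2.4696
cmd 1: set φ=104.53° → (κ,φ,ℓ)=(0.1903,104.53°,2.4696) → tip=(-0.1429,0.5515,2.3797)
cmd 2: set κ=0.3553 → (κ,φ,ℓ)=(0.3553,104.53°,2.4696) → tip=(-0.2548,0.9832,2.1647)
cmd 3: set φ=117.03° → (κ,φ,ℓ)=(0.3553,117.03°,2.4696) → tip=(-0.4616,0.9048,2.1647)

-0.462 0.905 2.165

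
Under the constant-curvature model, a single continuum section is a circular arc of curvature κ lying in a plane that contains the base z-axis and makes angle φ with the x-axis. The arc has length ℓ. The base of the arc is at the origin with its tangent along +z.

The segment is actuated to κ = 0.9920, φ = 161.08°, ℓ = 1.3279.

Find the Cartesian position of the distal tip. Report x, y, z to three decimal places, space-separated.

θ = κ·ℓ = 0.9920 × 1.3279 = 1.31728 rad
ρ = (1 − cos θ)/κ = (1 − 0.25081)/0.9920 = 0.75523
z = sin θ / κ = 0.96804/0.9920 = 0.97584
x = ρ cos φ = 0.75523 × cos(161.08°) = -0.71443
y = ρ sin φ = 0.75523 × sin(161.08°) = 0.24488

-0.714 0.245 0.976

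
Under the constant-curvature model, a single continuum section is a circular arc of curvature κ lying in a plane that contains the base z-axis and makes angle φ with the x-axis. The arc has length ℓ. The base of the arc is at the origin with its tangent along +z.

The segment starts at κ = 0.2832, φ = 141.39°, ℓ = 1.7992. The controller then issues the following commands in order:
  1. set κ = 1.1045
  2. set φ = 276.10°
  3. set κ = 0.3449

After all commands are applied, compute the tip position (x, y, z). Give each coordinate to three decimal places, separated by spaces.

0.057 -0.537 1.686

initial: κ=0.2832, φ=141.39°, ℓ=1.7992
cmd 1: set κ=1.1045 → (κ,φ,ℓ)=(1.1045,141.39°,1.7992) → tip=(-0.9936,0.7935,0.8280)
cmd 2: set φ=276.10° → (κ,φ,ℓ)=(1.1045,276.10°,1.7992) → tip=(0.1351,-1.2644,0.8280)
cmd 3: set κ=0.3449 → (κ,φ,ℓ)=(0.3449,276.10°,1.7992) → tip=(0.0574,-0.5375,1.6859)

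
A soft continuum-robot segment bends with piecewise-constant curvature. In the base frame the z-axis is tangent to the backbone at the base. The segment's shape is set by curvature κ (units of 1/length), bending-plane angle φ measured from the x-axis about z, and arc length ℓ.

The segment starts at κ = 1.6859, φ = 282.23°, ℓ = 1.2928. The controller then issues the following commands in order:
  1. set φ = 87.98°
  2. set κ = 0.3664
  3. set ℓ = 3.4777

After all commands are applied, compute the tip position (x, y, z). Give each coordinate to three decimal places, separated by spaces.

initial: κ=1.6859, φ=282.23°, ℓ=1.2928
cmd 1: set φ=87.98° → (κ,φ,ℓ)=(1.6859,87.98°,1.2928) → tip=(0.0329,0.9318,0.4866)
cmd 2: set κ=0.3664 → (κ,φ,ℓ)=(0.3664,87.98°,1.2928) → tip=(0.0106,0.3003,1.2450)
cmd 3: set ℓ=3.4777 → (κ,φ,ℓ)=(0.3664,87.98°,3.4777) → tip=(0.0681,1.9305,2.6101)

0.068 1.930 2.610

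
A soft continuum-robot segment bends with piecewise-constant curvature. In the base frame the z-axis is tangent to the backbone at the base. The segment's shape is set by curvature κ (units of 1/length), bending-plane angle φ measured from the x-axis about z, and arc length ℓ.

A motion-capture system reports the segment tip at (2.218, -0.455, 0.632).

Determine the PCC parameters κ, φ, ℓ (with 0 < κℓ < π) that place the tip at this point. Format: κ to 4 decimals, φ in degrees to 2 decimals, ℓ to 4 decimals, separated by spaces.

0.8195 348.41 3.1693

ρ = √(x²+y²) = √(2.218² + -0.455²) = 2.26419
φ = atan2(y, x) mod 360° = atan2(-0.455, 2.218) = 348.4072°
|p|² = ρ² + z² = 2.26419² + 0.632² = 5.52597
κ = 2ρ / |p|² = 2×2.26419 / 5.52597 = 0.81947
θ = 2·atan2(ρ, z) = 2·atan2(2.26419, 0.632) = 2.59719 rad
ℓ = θ/κ = 2.59719/0.81947 = 3.16935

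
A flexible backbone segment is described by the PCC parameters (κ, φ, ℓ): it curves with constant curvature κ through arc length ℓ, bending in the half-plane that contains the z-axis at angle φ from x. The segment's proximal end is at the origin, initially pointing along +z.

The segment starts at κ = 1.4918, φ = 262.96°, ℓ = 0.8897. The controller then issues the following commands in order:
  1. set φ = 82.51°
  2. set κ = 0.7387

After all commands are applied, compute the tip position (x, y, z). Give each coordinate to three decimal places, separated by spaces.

0.037 0.280 0.827

initial: κ=1.4918, φ=262.96°, ℓ=0.8897
cmd 1: set φ=82.51° → (κ,φ,ℓ)=(1.4918,82.51°,0.8897) → tip=(0.0663,0.5043,0.6505)
cmd 2: set κ=0.7387 → (κ,φ,ℓ)=(0.7387,82.51°,0.8897) → tip=(0.0368,0.2796,0.8270)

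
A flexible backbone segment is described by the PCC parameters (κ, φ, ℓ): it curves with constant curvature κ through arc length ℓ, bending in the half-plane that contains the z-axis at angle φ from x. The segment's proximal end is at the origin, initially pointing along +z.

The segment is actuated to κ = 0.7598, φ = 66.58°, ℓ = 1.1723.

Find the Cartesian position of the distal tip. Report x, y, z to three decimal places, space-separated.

0.194 0.448 1.023

θ = κ·ℓ = 0.7598 × 1.1723 = 0.89071 rad
ρ = (1 − cos θ)/κ = (1 − 0.62886)/0.7598 = 0.48847
z = sin θ / κ = 0.77752/0.7598 = 1.02332
x = ρ cos φ = 0.48847 × cos(66.58°) = 0.19415
y = ρ sin φ = 0.48847 × sin(66.58°) = 0.44823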